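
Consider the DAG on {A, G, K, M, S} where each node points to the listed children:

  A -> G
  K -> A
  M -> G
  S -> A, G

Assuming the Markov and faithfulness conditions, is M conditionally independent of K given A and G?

No

We examine all 2 paths between M and K:
Path 1: M → G ← A ← K
  A is a chain here and A is conditioned on, so the path is blocked at A.
Path 2: M → G ← S → A ← K
  G is a collider and G is conditioned on, which opens it; S is a fork and S is not conditioned on; A is a collider and A is conditioned on, which opens it — no node blocks this path, so it is active.
At least one path is unblocked, so d-separation fails.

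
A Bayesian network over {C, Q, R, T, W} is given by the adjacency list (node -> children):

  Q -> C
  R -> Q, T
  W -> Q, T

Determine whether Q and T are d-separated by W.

2 paths connect Q and T; each must be blocked for d-separation to hold:
Path 1: Q ← R → T
  R is a fork and R is not conditioned on — no node blocks this path, so it is active.
Path 2: Q ← W → T
  W is a fork here and W is conditioned on, so the path is blocked at W.
Since the path Q ← R → T is active, Q and T are not d-separated given {W}.

No — Q and T are not d-separated given {W}.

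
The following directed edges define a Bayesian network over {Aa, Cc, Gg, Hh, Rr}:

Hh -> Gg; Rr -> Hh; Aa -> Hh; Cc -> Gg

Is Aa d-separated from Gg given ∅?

No — Aa and Gg are not d-separated given ∅.

The only undirected path from Aa to Gg is:
  1. Aa → Hh → Gg — Hh:chain[open] ⇒ active
Since the path Aa → Hh → Gg is active, Aa and Gg are not d-separated given ∅.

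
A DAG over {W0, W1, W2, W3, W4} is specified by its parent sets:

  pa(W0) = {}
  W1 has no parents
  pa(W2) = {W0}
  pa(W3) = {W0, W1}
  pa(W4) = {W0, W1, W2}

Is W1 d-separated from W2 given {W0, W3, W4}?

We examine all 4 paths between W1 and W2:
Path 1: W1 → W4 ← W0 → W2
  W0 is a fork here and W0 is conditioned on, so the path is blocked at W0.
Path 2: W1 → W4 ← W2
  W4 is a collider and W4 is conditioned on, which opens it — no node blocks this path, so it is active.
Path 3: W1 → W3 ← W0 → W4 ← W2
  W0 is a fork here and W0 is conditioned on, so the path is blocked at W0.
Path 4: W1 → W3 ← W0 → W2
  W0 is a fork here and W0 is conditioned on, so the path is blocked at W0.
At least one path is unblocked, so d-separation fails.

No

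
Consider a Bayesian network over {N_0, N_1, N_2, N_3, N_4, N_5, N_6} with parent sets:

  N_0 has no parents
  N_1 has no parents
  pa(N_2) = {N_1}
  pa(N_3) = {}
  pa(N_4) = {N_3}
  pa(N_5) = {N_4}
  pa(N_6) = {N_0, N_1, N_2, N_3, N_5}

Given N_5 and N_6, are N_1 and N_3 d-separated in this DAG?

Enumerating the 4 paths from N_1 to N_3 and testing each for blocking by {N_5, N_6}:
  1. N_1 → N_6 ← N_3 — N_6:collider[open] ⇒ active
  2. N_1 → N_6 ← N_5 ← N_4 ← N_3 — N_6:collider[open]; N_5:chain[blocks]; N_4:chain[open] ⇒ blocked
  3. N_1 → N_2 → N_6 ← N_3 — N_2:chain[open]; N_6:collider[open] ⇒ active
  4. N_1 → N_2 → N_6 ← N_5 ← N_4 ← N_3 — N_2:chain[open]; N_6:collider[open]; N_5:chain[blocks]; N_4:chain[open] ⇒ blocked
Since the path N_1 → N_6 ← N_3 is active, N_1 and N_3 are not d-separated given {N_5, N_6}.

No — N_1 and N_3 are not d-separated given {N_5, N_6}.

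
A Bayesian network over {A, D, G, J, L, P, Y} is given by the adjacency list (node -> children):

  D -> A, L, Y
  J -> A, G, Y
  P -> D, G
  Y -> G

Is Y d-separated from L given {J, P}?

5 paths connect Y and L; each must be blocked for d-separation to hold:
Path 1: Y ← J → G ← P → D → L
  J is a fork here and J is conditioned on, so the path is blocked at J.
Path 2: Y ← J → A ← D → L
  J is a fork here and J is conditioned on, so the path is blocked at J.
Path 3: Y → G ← J → A ← D → L
  G is a collider here and neither G nor any of its descendants is conditioned on, so the collider stays closed — the path is blocked at G.
Path 4: Y → G ← P → D → L
  G is a collider here and neither G nor any of its descendants is conditioned on, so the collider stays closed — the path is blocked at G.
Path 5: Y ← D → L
  D is a fork and D is not conditioned on — no node blocks this path, so it is active.
Because an active path exists, Y and L are not d-separated.

No — Y and L are not d-separated given {J, P}.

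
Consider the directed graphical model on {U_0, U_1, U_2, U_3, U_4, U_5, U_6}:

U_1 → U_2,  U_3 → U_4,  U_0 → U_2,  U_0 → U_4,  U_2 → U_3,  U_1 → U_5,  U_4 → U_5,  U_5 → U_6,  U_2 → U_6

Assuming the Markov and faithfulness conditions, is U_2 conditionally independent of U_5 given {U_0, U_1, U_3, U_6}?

No

We examine all 4 paths between U_2 and U_5:
Path 1: U_2 → U_6 ← U_5
  U_6 is a collider and U_6 is conditioned on, which opens it — no node blocks this path, so it is active.
Path 2: U_2 ← U_1 → U_5
  U_1 is a fork here and U_1 is conditioned on, so the path is blocked at U_1.
Path 3: U_2 → U_3 → U_4 → U_5
  U_3 is a chain here and U_3 is conditioned on, so the path is blocked at U_3.
Path 4: U_2 ← U_0 → U_4 → U_5
  U_0 is a fork here and U_0 is conditioned on, so the path is blocked at U_0.
Since the path U_2 → U_6 ← U_5 is active, U_2 and U_5 are not d-separated given {U_0, U_1, U_3, U_6}.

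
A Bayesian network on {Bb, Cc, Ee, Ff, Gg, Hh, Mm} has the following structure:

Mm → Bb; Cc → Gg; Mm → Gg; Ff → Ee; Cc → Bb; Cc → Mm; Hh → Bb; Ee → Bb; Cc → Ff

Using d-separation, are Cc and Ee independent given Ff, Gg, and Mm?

Yes — Cc and Ee are d-separated given {Ff, Gg, Mm}.

4 paths connect Cc and Ee; each must be blocked for d-separation to hold:
Path 1: Cc → Ff → Ee
  Ff is a chain here and Ff is conditioned on, so the path is blocked at Ff.
Path 2: Cc → Bb ← Ee
  Bb is a collider here and neither Bb nor any of its descendants is conditioned on, so the collider stays closed — the path is blocked at Bb.
Path 3: Cc → Gg ← Mm → Bb ← Ee
  Mm is a fork here and Mm is conditioned on, so the path is blocked at Mm.
Path 4: Cc → Mm → Bb ← Ee
  Mm is a chain here and Mm is conditioned on, so the path is blocked at Mm.
Since every path is blocked, d-separation holds.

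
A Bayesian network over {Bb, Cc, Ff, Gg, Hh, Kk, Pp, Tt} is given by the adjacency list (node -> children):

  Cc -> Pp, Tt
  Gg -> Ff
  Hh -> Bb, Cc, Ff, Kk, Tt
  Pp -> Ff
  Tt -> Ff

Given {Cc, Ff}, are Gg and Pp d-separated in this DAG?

No

Enumerating the 5 paths from Gg to Pp and testing each for blocking by {Cc, Ff}:
Path 1: Gg → Ff ← Tt ← Hh → Cc → Pp
  Cc is a chain here and Cc is conditioned on, so the path is blocked at Cc.
Path 2: Gg → Ff ← Tt ← Cc → Pp
  Cc is a fork here and Cc is conditioned on, so the path is blocked at Cc.
Path 3: Gg → Ff ← Hh → Tt ← Cc → Pp
  Cc is a fork here and Cc is conditioned on, so the path is blocked at Cc.
Path 4: Gg → Ff ← Hh → Cc → Pp
  Cc is a chain here and Cc is conditioned on, so the path is blocked at Cc.
Path 5: Gg → Ff ← Pp
  Ff is a collider and Ff is conditioned on, which opens it — no node blocks this path, so it is active.
Because an active path exists, Gg and Pp are not d-separated.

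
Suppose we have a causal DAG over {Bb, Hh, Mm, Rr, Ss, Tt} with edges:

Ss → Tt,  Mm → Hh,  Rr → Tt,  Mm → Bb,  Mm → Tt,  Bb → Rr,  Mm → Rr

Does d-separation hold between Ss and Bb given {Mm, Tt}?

No — Ss and Bb are not d-separated given {Mm, Tt}.

4 paths connect Ss and Bb; each must be blocked for d-separation to hold:
Path 1: Ss → Tt ← Rr ← Mm → Bb
  Mm is a fork here and Mm is conditioned on, so the path is blocked at Mm.
Path 2: Ss → Tt ← Rr ← Bb
  Tt is a collider and Tt is conditioned on, which opens it; Rr is a chain and Rr is not conditioned on — no node blocks this path, so it is active.
Path 3: Ss → Tt ← Mm → Rr ← Bb
  Mm is a fork here and Mm is conditioned on, so the path is blocked at Mm.
Path 4: Ss → Tt ← Mm → Bb
  Mm is a fork here and Mm is conditioned on, so the path is blocked at Mm.
At least one path is unblocked, so d-separation fails.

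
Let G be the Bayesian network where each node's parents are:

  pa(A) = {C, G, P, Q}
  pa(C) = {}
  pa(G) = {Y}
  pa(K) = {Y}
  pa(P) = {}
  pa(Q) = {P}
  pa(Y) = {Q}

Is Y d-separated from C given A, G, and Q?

Yes — Y and C are d-separated given {A, G, Q}.

We examine all 3 paths between Y and C:
  1. Y → G → A ← C — G:chain[blocks]; A:collider[open] ⇒ blocked
  2. Y ← Q ← P → A ← C — Q:chain[blocks]; P:fork[open]; A:collider[open] ⇒ blocked
  3. Y ← Q → A ← C — Q:fork[blocks]; A:collider[open] ⇒ blocked
All paths are blocked; Y ⊥ C | {A, G, Q} holds.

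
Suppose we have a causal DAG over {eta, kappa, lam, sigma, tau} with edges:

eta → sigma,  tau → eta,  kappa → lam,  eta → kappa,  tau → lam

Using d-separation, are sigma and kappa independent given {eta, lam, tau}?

We examine all 2 paths between sigma and kappa:
Path 1: sigma ← eta → kappa
  eta is a fork here and eta is conditioned on, so the path is blocked at eta.
Path 2: sigma ← eta ← tau → lam ← kappa
  eta is a chain here and eta is conditioned on, so the path is blocked at eta.
All paths are blocked; sigma ⊥ kappa | {eta, lam, tau} holds.

Yes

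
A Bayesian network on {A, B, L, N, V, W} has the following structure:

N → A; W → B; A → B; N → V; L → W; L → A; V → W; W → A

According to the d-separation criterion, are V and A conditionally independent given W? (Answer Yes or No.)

There are 4 undirected paths between V and A; checking each against the conditioning set {W}:
Path 1: V ← N → A
  N is a fork and N is not conditioned on — no node blocks this path, so it is active.
Path 2: V → W ← L → A
  W is a collider and W is conditioned on, which opens it; L is a fork and L is not conditioned on — no node blocks this path, so it is active.
Path 3: V → W → A
  W is a chain here and W is conditioned on, so the path is blocked at W.
Path 4: V → W → B ← A
  W is a chain here and W is conditioned on, so the path is blocked at W.
At least one path is unblocked, so d-separation fails.

No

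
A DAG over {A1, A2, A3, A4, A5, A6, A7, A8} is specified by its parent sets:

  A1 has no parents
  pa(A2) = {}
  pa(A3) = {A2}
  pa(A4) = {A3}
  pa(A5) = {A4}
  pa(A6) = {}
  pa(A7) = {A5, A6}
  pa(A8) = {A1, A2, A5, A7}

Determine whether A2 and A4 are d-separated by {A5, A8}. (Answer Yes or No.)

No — A2 and A4 are not d-separated given {A5, A8}.

3 paths connect A2 and A4; each must be blocked for d-separation to hold:
Path 1: A2 → A3 → A4
  A3 is a chain and A3 is not conditioned on — no node blocks this path, so it is active.
Path 2: A2 → A8 ← A7 ← A5 ← A4
  A5 is a chain here and A5 is conditioned on, so the path is blocked at A5.
Path 3: A2 → A8 ← A5 ← A4
  A5 is a chain here and A5 is conditioned on, so the path is blocked at A5.
Because an active path exists, A2 and A4 are not d-separated.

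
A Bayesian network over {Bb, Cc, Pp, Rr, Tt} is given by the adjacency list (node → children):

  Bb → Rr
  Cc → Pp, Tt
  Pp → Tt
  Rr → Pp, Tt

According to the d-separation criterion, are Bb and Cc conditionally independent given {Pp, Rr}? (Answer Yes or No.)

4 paths connect Bb and Cc; each must be blocked for d-separation to hold:
Path 1: Bb → Rr → Pp → Tt ← Cc
  Rr is a chain here and Rr is conditioned on, so the path is blocked at Rr.
Path 2: Bb → Rr → Pp ← Cc
  Rr is a chain here and Rr is conditioned on, so the path is blocked at Rr.
Path 3: Bb → Rr → Tt ← Pp ← Cc
  Rr is a chain here and Rr is conditioned on, so the path is blocked at Rr.
Path 4: Bb → Rr → Tt ← Cc
  Rr is a chain here and Rr is conditioned on, so the path is blocked at Rr.
All paths are blocked; Bb ⊥ Cc | {Pp, Rr} holds.

Yes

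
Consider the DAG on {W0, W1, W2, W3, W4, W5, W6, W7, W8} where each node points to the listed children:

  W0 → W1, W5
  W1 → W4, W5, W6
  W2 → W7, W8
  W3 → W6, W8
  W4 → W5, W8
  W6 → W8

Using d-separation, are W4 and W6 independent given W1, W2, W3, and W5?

We examine all 5 paths between W4 and W6:
Path 1: W4 ← W1 → W6
  W1 is a fork here and W1 is conditioned on, so the path is blocked at W1.
Path 2: W4 → W8 ← W3 → W6
  W8 is a collider here and neither W8 nor any of its descendants is conditioned on, so the collider stays closed — the path is blocked at W8.
Path 3: W4 → W8 ← W6
  W8 is a collider here and neither W8 nor any of its descendants is conditioned on, so the collider stays closed — the path is blocked at W8.
Path 4: W4 → W5 ← W1 → W6
  W1 is a fork here and W1 is conditioned on, so the path is blocked at W1.
Path 5: W4 → W5 ← W0 → W1 → W6
  W1 is a chain here and W1 is conditioned on, so the path is blocked at W1.
All paths are blocked; W4 ⊥ W6 | {W1, W2, W3, W5} holds.

Yes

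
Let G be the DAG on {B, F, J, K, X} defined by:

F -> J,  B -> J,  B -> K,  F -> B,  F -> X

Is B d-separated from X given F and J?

Yes — B and X are d-separated given {F, J}.

There are 2 undirected paths between B and X; checking each against the conditioning set {F, J}:
Path 1: B → J ← F → X
  F is a fork here and F is conditioned on, so the path is blocked at F.
Path 2: B ← F → X
  F is a fork here and F is conditioned on, so the path is blocked at F.
Every path is blocked, so B and X are d-separated given {F, J}.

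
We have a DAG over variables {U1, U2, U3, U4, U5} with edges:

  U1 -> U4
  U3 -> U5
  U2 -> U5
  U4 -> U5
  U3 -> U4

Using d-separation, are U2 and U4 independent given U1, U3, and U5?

We examine all 2 paths between U2 and U4:
  1. U2 → U5 ← U3 → U4 — U5:collider[open]; U3:fork[blocks] ⇒ blocked
  2. U2 → U5 ← U4 — U5:collider[open] ⇒ active
Since the path U2 → U5 ← U4 is active, U2 and U4 are not d-separated given {U1, U3, U5}.

No — U2 and U4 are not d-separated given {U1, U3, U5}.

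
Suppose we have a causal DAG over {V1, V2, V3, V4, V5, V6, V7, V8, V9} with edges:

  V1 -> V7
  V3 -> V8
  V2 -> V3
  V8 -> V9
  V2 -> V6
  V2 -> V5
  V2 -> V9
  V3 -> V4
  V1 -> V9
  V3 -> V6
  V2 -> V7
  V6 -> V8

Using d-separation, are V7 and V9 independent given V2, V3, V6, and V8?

No

Enumerating the 6 paths from V7 to V9 and testing each for blocking by {V2, V3, V6, V8}:
Path 1: V7 ← V2 → V3 → V8 → V9
  V2 is a fork here and V2 is conditioned on, so the path is blocked at V2.
Path 2: V7 ← V2 → V3 → V6 → V8 → V9
  V2 is a fork here and V2 is conditioned on, so the path is blocked at V2.
Path 3: V7 ← V2 → V6 ← V3 → V8 → V9
  V2 is a fork here and V2 is conditioned on, so the path is blocked at V2.
Path 4: V7 ← V2 → V6 → V8 → V9
  V2 is a fork here and V2 is conditioned on, so the path is blocked at V2.
Path 5: V7 ← V2 → V9
  V2 is a fork here and V2 is conditioned on, so the path is blocked at V2.
Path 6: V7 ← V1 → V9
  V1 is a fork and V1 is not conditioned on — no node blocks this path, so it is active.
Since the path V7 ← V1 → V9 is active, V7 and V9 are not d-separated given {V2, V3, V6, V8}.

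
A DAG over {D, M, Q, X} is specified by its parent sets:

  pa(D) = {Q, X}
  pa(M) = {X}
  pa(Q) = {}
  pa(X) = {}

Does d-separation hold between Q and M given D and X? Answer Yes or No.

Yes — Q and M are d-separated given {D, X}.

There is one path between Q and M:
Path 1: Q → D ← X → M
  X is a fork here and X is conditioned on, so the path is blocked at X.
Every path is blocked, so Q and M are d-separated given {D, X}.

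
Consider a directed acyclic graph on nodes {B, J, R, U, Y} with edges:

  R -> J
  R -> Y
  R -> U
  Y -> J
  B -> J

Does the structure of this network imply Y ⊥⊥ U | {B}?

Enumerating the 2 paths from Y to U and testing each for blocking by {B}:
Path 1: Y ← R → U
  R is a fork and R is not conditioned on — no node blocks this path, so it is active.
Path 2: Y → J ← R → U
  J is a collider here and neither J nor any of its descendants is conditioned on, so the collider stays closed — the path is blocked at J.
Because an active path exists, Y and U are not d-separated.

No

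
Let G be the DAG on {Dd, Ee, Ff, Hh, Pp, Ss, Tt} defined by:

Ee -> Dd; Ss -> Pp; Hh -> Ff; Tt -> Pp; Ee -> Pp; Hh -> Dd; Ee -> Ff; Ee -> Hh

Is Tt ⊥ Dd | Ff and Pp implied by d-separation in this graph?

No

3 paths connect Tt and Dd; each must be blocked for d-separation to hold:
Path 1: Tt → Pp ← Ee → Hh → Dd
  Pp is a collider and Pp is conditioned on, which opens it; Ee is a fork and Ee is not conditioned on; Hh is a chain and Hh is not conditioned on — no node blocks this path, so it is active.
Path 2: Tt → Pp ← Ee → Ff ← Hh → Dd
  Pp is a collider and Pp is conditioned on, which opens it; Ee is a fork and Ee is not conditioned on; Ff is a collider and Ff is conditioned on, which opens it; Hh is a fork and Hh is not conditioned on — no node blocks this path, so it is active.
Path 3: Tt → Pp ← Ee → Dd
  Pp is a collider and Pp is conditioned on, which opens it; Ee is a fork and Ee is not conditioned on — no node blocks this path, so it is active.
Because an active path exists, Tt and Dd are not d-separated.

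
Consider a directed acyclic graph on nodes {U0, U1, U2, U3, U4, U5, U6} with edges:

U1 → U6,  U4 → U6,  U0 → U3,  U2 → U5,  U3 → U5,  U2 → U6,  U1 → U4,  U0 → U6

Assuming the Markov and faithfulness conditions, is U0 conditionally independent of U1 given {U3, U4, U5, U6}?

We examine all 4 paths between U0 and U1:
  1. U0 → U3 → U5 ← U2 → U6 ← U4 ← U1 — U3:chain[blocks]; U5:collider[open]; U2:fork[open]; U6:collider[open]; U4:chain[blocks] ⇒ blocked
  2. U0 → U3 → U5 ← U2 → U6 ← U1 — U3:chain[blocks]; U5:collider[open]; U2:fork[open]; U6:collider[open] ⇒ blocked
  3. U0 → U6 ← U4 ← U1 — U6:collider[open]; U4:chain[blocks] ⇒ blocked
  4. U0 → U6 ← U1 — U6:collider[open] ⇒ active
Since the path U0 → U6 ← U1 is active, U0 and U1 are not d-separated given {U3, U4, U5, U6}.

No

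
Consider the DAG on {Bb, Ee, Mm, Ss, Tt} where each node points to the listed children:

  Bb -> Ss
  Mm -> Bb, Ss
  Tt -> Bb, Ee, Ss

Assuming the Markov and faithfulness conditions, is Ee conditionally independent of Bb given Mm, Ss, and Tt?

There are 3 undirected paths between Ee and Bb; checking each against the conditioning set {Mm, Ss, Tt}:
  1. Ee ← Tt → Bb — Tt:fork[blocks] ⇒ blocked
  2. Ee ← Tt → Ss ← Bb — Tt:fork[blocks]; Ss:collider[open] ⇒ blocked
  3. Ee ← Tt → Ss ← Mm → Bb — Tt:fork[blocks]; Ss:collider[open]; Mm:fork[blocks] ⇒ blocked
All paths are blocked; Ee ⊥ Bb | {Mm, Ss, Tt} holds.

Yes — Ee and Bb are d-separated given {Mm, Ss, Tt}.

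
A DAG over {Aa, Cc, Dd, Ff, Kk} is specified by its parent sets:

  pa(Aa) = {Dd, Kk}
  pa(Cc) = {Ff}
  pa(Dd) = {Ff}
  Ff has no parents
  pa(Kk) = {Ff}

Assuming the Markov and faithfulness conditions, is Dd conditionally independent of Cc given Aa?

No

We examine all 2 paths between Dd and Cc:
  1. Dd → Aa ← Kk ← Ff → Cc — Aa:collider[open]; Kk:chain[open]; Ff:fork[open] ⇒ active
  2. Dd ← Ff → Cc — Ff:fork[open] ⇒ active
At least one path is unblocked, so d-separation fails.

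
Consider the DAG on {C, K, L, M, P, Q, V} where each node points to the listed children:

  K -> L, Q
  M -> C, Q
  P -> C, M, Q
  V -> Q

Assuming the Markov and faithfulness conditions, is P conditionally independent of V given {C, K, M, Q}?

No — P and V are not d-separated given {C, K, M, Q}.

There are 3 undirected paths between P and V; checking each against the conditioning set {C, K, M, Q}:
Path 1: P → M → Q ← V
  M is a chain here and M is conditioned on, so the path is blocked at M.
Path 2: P → Q ← V
  Q is a collider and Q is conditioned on, which opens it — no node blocks this path, so it is active.
Path 3: P → C ← M → Q ← V
  M is a fork here and M is conditioned on, so the path is blocked at M.
Since the path P → Q ← V is active, P and V are not d-separated given {C, K, M, Q}.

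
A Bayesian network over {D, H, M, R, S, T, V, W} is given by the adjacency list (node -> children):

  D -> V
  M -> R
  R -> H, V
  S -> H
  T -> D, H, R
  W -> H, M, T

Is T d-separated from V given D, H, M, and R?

Yes

Enumerating the 6 paths from T to V and testing each for blocking by {D, H, M, R}:
  1. T → D → V — D:chain[blocks] ⇒ blocked
  2. T → H ← R → V — H:collider[open]; R:fork[blocks] ⇒ blocked
  3. T → H ← W → M → R → V — H:collider[open]; W:fork[open]; M:chain[blocks]; R:chain[blocks] ⇒ blocked
  4. T → R → V — R:chain[blocks] ⇒ blocked
  5. T ← W → M → R → V — W:fork[open]; M:chain[blocks]; R:chain[blocks] ⇒ blocked
  6. T ← W → H ← R → V — W:fork[open]; H:collider[open]; R:fork[blocks] ⇒ blocked
Since every path is blocked, d-separation holds.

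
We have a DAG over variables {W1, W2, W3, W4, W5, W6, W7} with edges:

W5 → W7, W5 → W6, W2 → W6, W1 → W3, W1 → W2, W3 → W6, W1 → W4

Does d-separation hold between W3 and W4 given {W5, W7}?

No — W3 and W4 are not d-separated given {W5, W7}.

There are 2 undirected paths between W3 and W4; checking each against the conditioning set {W5, W7}:
  1. W3 ← W1 → W4 — W1:fork[open] ⇒ active
  2. W3 → W6 ← W2 ← W1 → W4 — W6:collider[blocks]; W2:chain[open]; W1:fork[open] ⇒ blocked
Since the path W3 ← W1 → W4 is active, W3 and W4 are not d-separated given {W5, W7}.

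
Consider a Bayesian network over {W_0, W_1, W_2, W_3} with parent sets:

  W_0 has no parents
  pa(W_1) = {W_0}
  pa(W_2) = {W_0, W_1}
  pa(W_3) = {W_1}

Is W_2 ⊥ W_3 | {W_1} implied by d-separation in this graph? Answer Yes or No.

Yes

2 paths connect W_2 and W_3; each must be blocked for d-separation to hold:
  1. W_2 ← W_0 → W_1 → W_3 — W_0:fork[open]; W_1:chain[blocks] ⇒ blocked
  2. W_2 ← W_1 → W_3 — W_1:fork[blocks] ⇒ blocked
All paths are blocked; W_2 ⊥ W_3 | {W_1} holds.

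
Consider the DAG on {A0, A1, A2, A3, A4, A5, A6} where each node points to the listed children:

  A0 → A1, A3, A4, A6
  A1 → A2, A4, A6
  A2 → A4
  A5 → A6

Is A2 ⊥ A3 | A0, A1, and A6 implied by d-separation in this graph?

Enumerating the 6 paths from A2 to A3 and testing each for blocking by {A0, A1, A6}:
Path 1: A2 → A4 ← A0 → A3
  A4 is a collider here and neither A4 nor any of its descendants is conditioned on, so the collider stays closed — the path is blocked at A4.
Path 2: A2 → A4 ← A1 → A6 ← A0 → A3
  A4 is a collider here and neither A4 nor any of its descendants is conditioned on, so the collider stays closed — the path is blocked at A4.
Path 3: A2 → A4 ← A1 ← A0 → A3
  A4 is a collider here and neither A4 nor any of its descendants is conditioned on, so the collider stays closed — the path is blocked at A4.
Path 4: A2 ← A1 → A6 ← A0 → A3
  A1 is a fork here and A1 is conditioned on, so the path is blocked at A1.
Path 5: A2 ← A1 ← A0 → A3
  A1 is a chain here and A1 is conditioned on, so the path is blocked at A1.
Path 6: A2 ← A1 → A4 ← A0 → A3
  A1 is a fork here and A1 is conditioned on, so the path is blocked at A1.
Every path is blocked, so A2 and A3 are d-separated given {A0, A1, A6}.

Yes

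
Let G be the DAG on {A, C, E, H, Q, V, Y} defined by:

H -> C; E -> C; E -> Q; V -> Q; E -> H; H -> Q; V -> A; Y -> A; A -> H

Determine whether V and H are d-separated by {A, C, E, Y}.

Yes — V and H are d-separated given {A, C, E, Y}.

We examine all 4 paths between V and H:
  1. V → A → H — A:chain[blocks] ⇒ blocked
  2. V → Q ← H — Q:collider[blocks] ⇒ blocked
  3. V → Q ← E → C ← H — Q:collider[blocks]; E:fork[blocks]; C:collider[open] ⇒ blocked
  4. V → Q ← E → H — Q:collider[blocks]; E:fork[blocks] ⇒ blocked
Every path is blocked, so V and H are d-separated given {A, C, E, Y}.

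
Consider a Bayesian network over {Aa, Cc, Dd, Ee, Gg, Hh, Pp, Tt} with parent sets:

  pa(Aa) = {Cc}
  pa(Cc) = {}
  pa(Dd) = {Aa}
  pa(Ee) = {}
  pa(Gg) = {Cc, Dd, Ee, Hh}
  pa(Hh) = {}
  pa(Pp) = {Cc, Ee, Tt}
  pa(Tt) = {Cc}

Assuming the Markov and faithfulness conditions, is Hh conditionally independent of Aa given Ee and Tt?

Yes — Hh and Aa are d-separated given {Ee, Tt}.

4 paths connect Hh and Aa; each must be blocked for d-separation to hold:
  1. Hh → Gg ← Dd ← Aa — Gg:collider[blocks]; Dd:chain[open] ⇒ blocked
  2. Hh → Gg ← Cc → Aa — Gg:collider[blocks]; Cc:fork[open] ⇒ blocked
  3. Hh → Gg ← Ee → Pp ← Cc → Aa — Gg:collider[blocks]; Ee:fork[blocks]; Pp:collider[blocks]; Cc:fork[open] ⇒ blocked
  4. Hh → Gg ← Ee → Pp ← Tt ← Cc → Aa — Gg:collider[blocks]; Ee:fork[blocks]; Pp:collider[blocks]; Tt:chain[blocks]; Cc:fork[open] ⇒ blocked
All paths are blocked; Hh ⊥ Aa | {Ee, Tt} holds.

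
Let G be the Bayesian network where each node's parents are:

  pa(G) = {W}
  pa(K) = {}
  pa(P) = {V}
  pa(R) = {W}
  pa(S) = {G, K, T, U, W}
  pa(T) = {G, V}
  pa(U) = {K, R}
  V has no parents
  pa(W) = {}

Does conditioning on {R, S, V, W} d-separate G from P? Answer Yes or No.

Yes

Enumerating the 5 paths from G to P and testing each for blocking by {R, S, V, W}:
Path 1: G ← W → R → U ← K → S ← T ← V → P
  W is a fork here and W is conditioned on, so the path is blocked at W.
Path 2: G ← W → R → U → S ← T ← V → P
  W is a fork here and W is conditioned on, so the path is blocked at W.
Path 3: G ← W → S ← T ← V → P
  W is a fork here and W is conditioned on, so the path is blocked at W.
Path 4: G → T ← V → P
  V is a fork here and V is conditioned on, so the path is blocked at V.
Path 5: G → S ← T ← V → P
  V is a fork here and V is conditioned on, so the path is blocked at V.
Every path is blocked, so G and P are d-separated given {R, S, V, W}.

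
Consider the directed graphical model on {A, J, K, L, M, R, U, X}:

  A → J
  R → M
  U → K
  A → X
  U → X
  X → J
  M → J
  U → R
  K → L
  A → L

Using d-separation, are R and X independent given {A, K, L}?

No

We examine all 6 paths between R and X:
  1. R ← U → X — U:fork[open] ⇒ active
  2. R ← U → K → L ← A → J ← X — U:fork[open]; K:chain[blocks]; L:collider[open]; A:fork[blocks]; J:collider[blocks] ⇒ blocked
  3. R ← U → K → L ← A → X — U:fork[open]; K:chain[blocks]; L:collider[open]; A:fork[blocks] ⇒ blocked
  4. R → M → J ← A → L ← K ← U → X — M:chain[open]; J:collider[blocks]; A:fork[blocks]; L:collider[open]; K:chain[blocks]; U:fork[open] ⇒ blocked
  5. R → M → J ← A → X — M:chain[open]; J:collider[blocks]; A:fork[blocks] ⇒ blocked
  6. R → M → J ← X — M:chain[open]; J:collider[blocks] ⇒ blocked
Since the path R ← U → X is active, R and X are not d-separated given {A, K, L}.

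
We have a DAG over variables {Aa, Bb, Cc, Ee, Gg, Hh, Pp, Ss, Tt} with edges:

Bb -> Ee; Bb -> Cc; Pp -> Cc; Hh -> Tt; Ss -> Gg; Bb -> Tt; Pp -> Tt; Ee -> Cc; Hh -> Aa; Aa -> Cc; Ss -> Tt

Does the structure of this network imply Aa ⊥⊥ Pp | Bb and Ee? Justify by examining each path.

Yes — Aa and Pp are d-separated given {Bb, Ee}.

We examine all 6 paths between Aa and Pp:
Path 1: Aa → Cc ← Pp
  Cc is a collider here and neither Cc nor any of its descendants is conditioned on, so the collider stays closed — the path is blocked at Cc.
Path 2: Aa → Cc ← Bb → Tt ← Pp
  Cc is a collider here and neither Cc nor any of its descendants is conditioned on, so the collider stays closed — the path is blocked at Cc.
Path 3: Aa → Cc ← Ee ← Bb → Tt ← Pp
  Cc is a collider here and neither Cc nor any of its descendants is conditioned on, so the collider stays closed — the path is blocked at Cc.
Path 4: Aa ← Hh → Tt ← Pp
  Tt is a collider here and neither Tt nor any of its descendants is conditioned on, so the collider stays closed — the path is blocked at Tt.
Path 5: Aa ← Hh → Tt ← Bb → Cc ← Pp
  Tt is a collider here and neither Tt nor any of its descendants is conditioned on, so the collider stays closed — the path is blocked at Tt.
Path 6: Aa ← Hh → Tt ← Bb → Ee → Cc ← Pp
  Tt is a collider here and neither Tt nor any of its descendants is conditioned on, so the collider stays closed — the path is blocked at Tt.
Every path is blocked, so Aa and Pp are d-separated given {Bb, Ee}.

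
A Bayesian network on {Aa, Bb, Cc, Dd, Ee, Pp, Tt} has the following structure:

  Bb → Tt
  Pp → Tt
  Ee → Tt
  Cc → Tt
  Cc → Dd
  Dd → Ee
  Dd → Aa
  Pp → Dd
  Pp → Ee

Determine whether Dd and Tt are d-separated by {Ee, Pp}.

5 paths connect Dd and Tt; each must be blocked for d-separation to hold:
Path 1: Dd ← Pp → Tt
  Pp is a fork here and Pp is conditioned on, so the path is blocked at Pp.
Path 2: Dd ← Pp → Ee → Tt
  Pp is a fork here and Pp is conditioned on, so the path is blocked at Pp.
Path 3: Dd ← Cc → Tt
  Cc is a fork and Cc is not conditioned on — no node blocks this path, so it is active.
Path 4: Dd → Ee → Tt
  Ee is a chain here and Ee is conditioned on, so the path is blocked at Ee.
Path 5: Dd → Ee ← Pp → Tt
  Pp is a fork here and Pp is conditioned on, so the path is blocked at Pp.
Because an active path exists, Dd and Tt are not d-separated.

No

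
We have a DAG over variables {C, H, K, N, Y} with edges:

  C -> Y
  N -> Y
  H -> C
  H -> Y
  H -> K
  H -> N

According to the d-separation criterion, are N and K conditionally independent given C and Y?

No

There are 3 undirected paths between N and K; checking each against the conditioning set {C, Y}:
Path 1: N ← H → K
  H is a fork and H is not conditioned on — no node blocks this path, so it is active.
Path 2: N → Y ← H → K
  Y is a collider and Y is conditioned on, which opens it; H is a fork and H is not conditioned on — no node blocks this path, so it is active.
Path 3: N → Y ← C ← H → K
  C is a chain here and C is conditioned on, so the path is blocked at C.
At least one path is unblocked, so d-separation fails.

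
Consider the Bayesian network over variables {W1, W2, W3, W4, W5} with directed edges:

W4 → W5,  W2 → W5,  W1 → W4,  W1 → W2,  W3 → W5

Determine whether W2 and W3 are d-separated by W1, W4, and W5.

No

Enumerating the 2 paths from W2 to W3 and testing each for blocking by {W1, W4, W5}:
Path 1: W2 → W5 ← W3
  W5 is a collider and W5 is conditioned on, which opens it — no node blocks this path, so it is active.
Path 2: W2 ← W1 → W4 → W5 ← W3
  W1 is a fork here and W1 is conditioned on, so the path is blocked at W1.
Since the path W2 → W5 ← W3 is active, W2 and W3 are not d-separated given {W1, W4, W5}.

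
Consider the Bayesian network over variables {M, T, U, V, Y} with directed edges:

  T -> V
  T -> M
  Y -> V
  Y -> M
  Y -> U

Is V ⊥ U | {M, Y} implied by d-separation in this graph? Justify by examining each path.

We examine all 2 paths between V and U:
Path 1: V ← T → M ← Y → U
  Y is a fork here and Y is conditioned on, so the path is blocked at Y.
Path 2: V ← Y → U
  Y is a fork here and Y is conditioned on, so the path is blocked at Y.
Every path is blocked, so V and U are d-separated given {M, Y}.

Yes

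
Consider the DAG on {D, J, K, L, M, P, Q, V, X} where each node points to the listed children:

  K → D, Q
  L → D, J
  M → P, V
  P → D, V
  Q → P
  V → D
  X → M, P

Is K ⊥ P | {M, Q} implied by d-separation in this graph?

Yes

There are 5 undirected paths between K and P; checking each against the conditioning set {M, Q}:
  1. K → D ← P — D:collider[blocks] ⇒ blocked
  2. K → D ← V ← P — D:collider[blocks]; V:chain[open] ⇒ blocked
  3. K → D ← V ← M → P — D:collider[blocks]; V:chain[open]; M:fork[blocks] ⇒ blocked
  4. K → D ← V ← M ← X → P — D:collider[blocks]; V:chain[open]; M:chain[blocks]; X:fork[open] ⇒ blocked
  5. K → Q → P — Q:chain[blocks] ⇒ blocked
All paths are blocked; K ⊥ P | {M, Q} holds.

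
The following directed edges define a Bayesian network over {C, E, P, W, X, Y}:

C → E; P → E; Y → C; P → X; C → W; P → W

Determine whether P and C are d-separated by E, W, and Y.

No — P and C are not d-separated given {E, W, Y}.

2 paths connect P and C; each must be blocked for d-separation to hold:
  1. P → E ← C — E:collider[open] ⇒ active
  2. P → W ← C — W:collider[open] ⇒ active
Because an active path exists, P and C are not d-separated.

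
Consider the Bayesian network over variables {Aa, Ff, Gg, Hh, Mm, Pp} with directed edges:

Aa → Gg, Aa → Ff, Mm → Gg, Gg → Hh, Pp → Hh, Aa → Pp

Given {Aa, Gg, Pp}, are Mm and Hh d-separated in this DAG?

There are 2 undirected paths between Mm and Hh; checking each against the conditioning set {Aa, Gg, Pp}:
  1. Mm → Gg ← Aa → Pp → Hh — Gg:collider[open]; Aa:fork[blocks]; Pp:chain[blocks] ⇒ blocked
  2. Mm → Gg → Hh — Gg:chain[blocks] ⇒ blocked
All paths are blocked; Mm ⊥ Hh | {Aa, Gg, Pp} holds.

Yes — Mm and Hh are d-separated given {Aa, Gg, Pp}.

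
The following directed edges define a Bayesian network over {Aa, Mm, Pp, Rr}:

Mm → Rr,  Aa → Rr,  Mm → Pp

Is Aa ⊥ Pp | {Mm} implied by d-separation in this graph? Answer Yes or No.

Only one path connects Aa and Pp:
  1. Aa → Rr ← Mm → Pp — Rr:collider[blocks]; Mm:fork[blocks] ⇒ blocked
Every path is blocked, so Aa and Pp are d-separated given {Mm}.

Yes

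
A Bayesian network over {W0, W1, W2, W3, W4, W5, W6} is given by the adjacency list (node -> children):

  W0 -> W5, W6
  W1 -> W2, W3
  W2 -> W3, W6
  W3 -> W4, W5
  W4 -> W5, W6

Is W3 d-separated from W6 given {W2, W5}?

No — W3 and W6 are not d-separated given {W2, W5}.

There are 6 undirected paths between W3 and W6; checking each against the conditioning set {W2, W5}:
Path 1: W3 → W5 ← W4 → W6
  W5 is a collider and W5 is conditioned on, which opens it; W4 is a fork and W4 is not conditioned on — no node blocks this path, so it is active.
Path 2: W3 → W5 ← W0 → W6
  W5 is a collider and W5 is conditioned on, which opens it; W0 is a fork and W0 is not conditioned on — no node blocks this path, so it is active.
Path 3: W3 → W4 → W5 ← W0 → W6
  W4 is a chain and W4 is not conditioned on; W5 is a collider and W5 is conditioned on, which opens it; W0 is a fork and W0 is not conditioned on — no node blocks this path, so it is active.
Path 4: W3 → W4 → W6
  W4 is a chain and W4 is not conditioned on — no node blocks this path, so it is active.
Path 5: W3 ← W1 → W2 → W6
  W2 is a chain here and W2 is conditioned on, so the path is blocked at W2.
Path 6: W3 ← W2 → W6
  W2 is a fork here and W2 is conditioned on, so the path is blocked at W2.
Since the path W3 → W5 ← W4 → W6 is active, W3 and W6 are not d-separated given {W2, W5}.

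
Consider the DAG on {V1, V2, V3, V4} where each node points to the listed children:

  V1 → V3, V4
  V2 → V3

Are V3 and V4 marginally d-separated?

There is one path between V3 and V4:
Path 1: V3 ← V1 → V4
  V1 is a fork and V1 is not conditioned on — no node blocks this path, so it is active.
Since the path V3 ← V1 → V4 is active, V3 and V4 are not d-separated given ∅.

No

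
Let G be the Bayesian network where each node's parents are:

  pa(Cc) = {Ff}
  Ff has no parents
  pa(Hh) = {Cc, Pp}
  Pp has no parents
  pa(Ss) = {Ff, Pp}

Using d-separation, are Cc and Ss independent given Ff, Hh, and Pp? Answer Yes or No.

Enumerating the 2 paths from Cc to Ss and testing each for blocking by {Ff, Hh, Pp}:
Path 1: Cc → Hh ← Pp → Ss
  Pp is a fork here and Pp is conditioned on, so the path is blocked at Pp.
Path 2: Cc ← Ff → Ss
  Ff is a fork here and Ff is conditioned on, so the path is blocked at Ff.
All paths are blocked; Cc ⊥ Ss | {Ff, Hh, Pp} holds.

Yes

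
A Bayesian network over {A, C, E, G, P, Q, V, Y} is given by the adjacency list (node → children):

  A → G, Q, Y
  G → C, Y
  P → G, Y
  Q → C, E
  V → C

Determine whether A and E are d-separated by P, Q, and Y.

Yes — A and E are d-separated given {P, Q, Y}.

There are 4 undirected paths between A and E; checking each against the conditioning set {P, Q, Y}:
  1. A → Q → E — Q:chain[blocks] ⇒ blocked
  2. A → G → C ← Q → E — G:chain[open]; C:collider[blocks]; Q:fork[blocks] ⇒ blocked
  3. A → Y ← G → C ← Q → E — Y:collider[open]; G:fork[open]; C:collider[blocks]; Q:fork[blocks] ⇒ blocked
  4. A → Y ← P → G → C ← Q → E — Y:collider[open]; P:fork[blocks]; G:chain[open]; C:collider[blocks]; Q:fork[blocks] ⇒ blocked
Every path is blocked, so A and E are d-separated given {P, Q, Y}.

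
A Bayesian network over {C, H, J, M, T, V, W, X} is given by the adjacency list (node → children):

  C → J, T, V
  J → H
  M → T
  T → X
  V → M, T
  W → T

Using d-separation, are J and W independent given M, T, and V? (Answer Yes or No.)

We examine all 3 paths between J and W:
  1. J ← C → V → T ← W — C:fork[open]; V:chain[blocks]; T:collider[open] ⇒ blocked
  2. J ← C → V → M → T ← W — C:fork[open]; V:chain[blocks]; M:chain[blocks]; T:collider[open] ⇒ blocked
  3. J ← C → T ← W — C:fork[open]; T:collider[open] ⇒ active
Because an active path exists, J and W are not d-separated.

No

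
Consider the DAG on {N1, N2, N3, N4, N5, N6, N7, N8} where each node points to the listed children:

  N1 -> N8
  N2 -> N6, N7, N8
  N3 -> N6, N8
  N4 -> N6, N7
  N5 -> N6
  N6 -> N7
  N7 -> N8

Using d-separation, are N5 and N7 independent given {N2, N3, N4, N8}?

Enumerating the 6 paths from N5 to N7 and testing each for blocking by {N2, N3, N4, N8}:
Path 1: N5 → N6 ← N3 → N8 ← N2 → N7
  N3 is a fork here and N3 is conditioned on, so the path is blocked at N3.
Path 2: N5 → N6 ← N3 → N8 ← N7
  N3 is a fork here and N3 is conditioned on, so the path is blocked at N3.
Path 3: N5 → N6 ← N2 → N7
  N2 is a fork here and N2 is conditioned on, so the path is blocked at N2.
Path 4: N5 → N6 ← N2 → N8 ← N7
  N2 is a fork here and N2 is conditioned on, so the path is blocked at N2.
Path 5: N5 → N6 → N7
  N6 is a chain and N6 is not conditioned on — no node blocks this path, so it is active.
Path 6: N5 → N6 ← N4 → N7
  N4 is a fork here and N4 is conditioned on, so the path is blocked at N4.
Because an active path exists, N5 and N7 are not d-separated.

No — N5 and N7 are not d-separated given {N2, N3, N4, N8}.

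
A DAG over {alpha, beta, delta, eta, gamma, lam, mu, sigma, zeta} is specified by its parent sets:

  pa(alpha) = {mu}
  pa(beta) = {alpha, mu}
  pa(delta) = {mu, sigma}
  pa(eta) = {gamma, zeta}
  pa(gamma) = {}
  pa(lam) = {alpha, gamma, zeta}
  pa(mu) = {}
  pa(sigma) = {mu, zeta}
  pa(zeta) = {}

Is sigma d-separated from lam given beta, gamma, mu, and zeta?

There are 6 undirected paths between sigma and lam; checking each against the conditioning set {beta, gamma, mu, zeta}:
  1. sigma ← zeta → eta ← gamma → lam — zeta:fork[blocks]; eta:collider[blocks]; gamma:fork[blocks] ⇒ blocked
  2. sigma ← zeta → lam — zeta:fork[blocks] ⇒ blocked
  3. sigma → delta ← mu → alpha → lam — delta:collider[blocks]; mu:fork[blocks]; alpha:chain[open] ⇒ blocked
  4. sigma → delta ← mu → beta ← alpha → lam — delta:collider[blocks]; mu:fork[blocks]; beta:collider[open]; alpha:fork[open] ⇒ blocked
  5. sigma ← mu → alpha → lam — mu:fork[blocks]; alpha:chain[open] ⇒ blocked
  6. sigma ← mu → beta ← alpha → lam — mu:fork[blocks]; beta:collider[open]; alpha:fork[open] ⇒ blocked
Since every path is blocked, d-separation holds.

Yes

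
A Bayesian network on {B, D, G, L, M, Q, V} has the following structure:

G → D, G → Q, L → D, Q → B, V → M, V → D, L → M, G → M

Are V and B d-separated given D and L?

No

There are 4 undirected paths between V and B; checking each against the conditioning set {D, L}:
  1. V → M ← G → Q → B — M:collider[blocks]; G:fork[open]; Q:chain[open] ⇒ blocked
  2. V → M ← L → D ← G → Q → B — M:collider[blocks]; L:fork[blocks]; D:collider[open]; G:fork[open]; Q:chain[open] ⇒ blocked
  3. V → D ← G → Q → B — D:collider[open]; G:fork[open]; Q:chain[open] ⇒ active
  4. V → D ← L → M ← G → Q → B — D:collider[open]; L:fork[blocks]; M:collider[blocks]; G:fork[open]; Q:chain[open] ⇒ blocked
Because an active path exists, V and B are not d-separated.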